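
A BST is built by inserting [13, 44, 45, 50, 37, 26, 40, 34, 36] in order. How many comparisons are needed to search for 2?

Search path for 2: 13
Found: False
Comparisons: 1


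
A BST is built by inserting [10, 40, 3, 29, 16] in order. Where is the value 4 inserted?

Starting tree (level order): [10, 3, 40, None, None, 29, None, 16]
Insertion path: 10 -> 3
Result: insert 4 as right child of 3
Final tree (level order): [10, 3, 40, None, 4, 29, None, None, None, 16]


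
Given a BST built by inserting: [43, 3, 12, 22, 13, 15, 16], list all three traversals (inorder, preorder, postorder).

Tree insertion order: [43, 3, 12, 22, 13, 15, 16]
Tree (level-order array): [43, 3, None, None, 12, None, 22, 13, None, None, 15, None, 16]
Inorder (L, root, R): [3, 12, 13, 15, 16, 22, 43]
Preorder (root, L, R): [43, 3, 12, 22, 13, 15, 16]
Postorder (L, R, root): [16, 15, 13, 22, 12, 3, 43]


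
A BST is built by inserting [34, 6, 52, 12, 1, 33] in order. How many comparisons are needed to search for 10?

Search path for 10: 34 -> 6 -> 12
Found: False
Comparisons: 3


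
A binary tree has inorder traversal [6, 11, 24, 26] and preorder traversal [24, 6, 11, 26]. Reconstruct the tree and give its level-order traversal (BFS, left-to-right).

Inorder:  [6, 11, 24, 26]
Preorder: [24, 6, 11, 26]
Algorithm: preorder visits root first, so consume preorder in order;
for each root, split the current inorder slice at that value into
left-subtree inorder and right-subtree inorder, then recurse.
Recursive splits:
  root=24; inorder splits into left=[6, 11], right=[26]
  root=6; inorder splits into left=[], right=[11]
  root=11; inorder splits into left=[], right=[]
  root=26; inorder splits into left=[], right=[]
Reconstructed level-order: [24, 6, 26, 11]


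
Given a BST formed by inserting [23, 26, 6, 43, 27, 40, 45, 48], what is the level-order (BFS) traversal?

Tree insertion order: [23, 26, 6, 43, 27, 40, 45, 48]
Tree (level-order array): [23, 6, 26, None, None, None, 43, 27, 45, None, 40, None, 48]
BFS from the root, enqueuing left then right child of each popped node:
  queue [23] -> pop 23, enqueue [6, 26], visited so far: [23]
  queue [6, 26] -> pop 6, enqueue [none], visited so far: [23, 6]
  queue [26] -> pop 26, enqueue [43], visited so far: [23, 6, 26]
  queue [43] -> pop 43, enqueue [27, 45], visited so far: [23, 6, 26, 43]
  queue [27, 45] -> pop 27, enqueue [40], visited so far: [23, 6, 26, 43, 27]
  queue [45, 40] -> pop 45, enqueue [48], visited so far: [23, 6, 26, 43, 27, 45]
  queue [40, 48] -> pop 40, enqueue [none], visited so far: [23, 6, 26, 43, 27, 45, 40]
  queue [48] -> pop 48, enqueue [none], visited so far: [23, 6, 26, 43, 27, 45, 40, 48]
Result: [23, 6, 26, 43, 27, 45, 40, 48]


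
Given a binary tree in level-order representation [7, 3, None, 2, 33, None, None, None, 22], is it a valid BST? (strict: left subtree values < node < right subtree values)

Level-order array: [7, 3, None, 2, 33, None, None, None, 22]
Validate using subtree bounds (lo, hi): at each node, require lo < value < hi,
then recurse left with hi=value and right with lo=value.
Preorder trace (stopping at first violation):
  at node 7 with bounds (-inf, +inf): OK
  at node 3 with bounds (-inf, 7): OK
  at node 2 with bounds (-inf, 3): OK
  at node 33 with bounds (3, 7): VIOLATION
Node 33 violates its bound: not (3 < 33 < 7).
Result: Not a valid BST


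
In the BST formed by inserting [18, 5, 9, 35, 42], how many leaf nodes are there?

Tree built from: [18, 5, 9, 35, 42]
Tree (level-order array): [18, 5, 35, None, 9, None, 42]
Rule: A leaf has 0 children.
Per-node child counts:
  node 18: 2 child(ren)
  node 5: 1 child(ren)
  node 9: 0 child(ren)
  node 35: 1 child(ren)
  node 42: 0 child(ren)
Matching nodes: [9, 42]
Count of leaf nodes: 2


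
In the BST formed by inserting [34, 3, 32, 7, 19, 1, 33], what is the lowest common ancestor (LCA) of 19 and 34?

Tree insertion order: [34, 3, 32, 7, 19, 1, 33]
Tree (level-order array): [34, 3, None, 1, 32, None, None, 7, 33, None, 19]
In a BST, the LCA of p=19, q=34 is the first node v on the
root-to-leaf path with p <= v <= q (go left if both < v, right if both > v).
Walk from root:
  at 34: 19 <= 34 <= 34, this is the LCA
LCA = 34


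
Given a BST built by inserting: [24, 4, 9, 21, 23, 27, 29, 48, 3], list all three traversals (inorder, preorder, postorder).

Tree insertion order: [24, 4, 9, 21, 23, 27, 29, 48, 3]
Tree (level-order array): [24, 4, 27, 3, 9, None, 29, None, None, None, 21, None, 48, None, 23]
Inorder (L, root, R): [3, 4, 9, 21, 23, 24, 27, 29, 48]
Preorder (root, L, R): [24, 4, 3, 9, 21, 23, 27, 29, 48]
Postorder (L, R, root): [3, 23, 21, 9, 4, 48, 29, 27, 24]


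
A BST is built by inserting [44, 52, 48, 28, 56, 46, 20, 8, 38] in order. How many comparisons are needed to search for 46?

Search path for 46: 44 -> 52 -> 48 -> 46
Found: True
Comparisons: 4


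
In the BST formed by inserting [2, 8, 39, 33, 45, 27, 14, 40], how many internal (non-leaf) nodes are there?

Tree built from: [2, 8, 39, 33, 45, 27, 14, 40]
Tree (level-order array): [2, None, 8, None, 39, 33, 45, 27, None, 40, None, 14]
Rule: An internal node has at least one child.
Per-node child counts:
  node 2: 1 child(ren)
  node 8: 1 child(ren)
  node 39: 2 child(ren)
  node 33: 1 child(ren)
  node 27: 1 child(ren)
  node 14: 0 child(ren)
  node 45: 1 child(ren)
  node 40: 0 child(ren)
Matching nodes: [2, 8, 39, 33, 27, 45]
Count of internal (non-leaf) nodes: 6


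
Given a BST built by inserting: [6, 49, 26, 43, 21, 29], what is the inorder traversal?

Tree insertion order: [6, 49, 26, 43, 21, 29]
Tree (level-order array): [6, None, 49, 26, None, 21, 43, None, None, 29]
Inorder traversal: [6, 21, 26, 29, 43, 49]


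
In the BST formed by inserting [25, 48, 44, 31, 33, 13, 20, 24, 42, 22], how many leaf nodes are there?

Tree built from: [25, 48, 44, 31, 33, 13, 20, 24, 42, 22]
Tree (level-order array): [25, 13, 48, None, 20, 44, None, None, 24, 31, None, 22, None, None, 33, None, None, None, 42]
Rule: A leaf has 0 children.
Per-node child counts:
  node 25: 2 child(ren)
  node 13: 1 child(ren)
  node 20: 1 child(ren)
  node 24: 1 child(ren)
  node 22: 0 child(ren)
  node 48: 1 child(ren)
  node 44: 1 child(ren)
  node 31: 1 child(ren)
  node 33: 1 child(ren)
  node 42: 0 child(ren)
Matching nodes: [22, 42]
Count of leaf nodes: 2


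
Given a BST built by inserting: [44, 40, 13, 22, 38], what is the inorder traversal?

Tree insertion order: [44, 40, 13, 22, 38]
Tree (level-order array): [44, 40, None, 13, None, None, 22, None, 38]
Inorder traversal: [13, 22, 38, 40, 44]


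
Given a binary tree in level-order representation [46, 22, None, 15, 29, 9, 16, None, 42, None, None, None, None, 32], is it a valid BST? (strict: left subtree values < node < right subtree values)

Level-order array: [46, 22, None, 15, 29, 9, 16, None, 42, None, None, None, None, 32]
Validate using subtree bounds (lo, hi): at each node, require lo < value < hi,
then recurse left with hi=value and right with lo=value.
Preorder trace (stopping at first violation):
  at node 46 with bounds (-inf, +inf): OK
  at node 22 with bounds (-inf, 46): OK
  at node 15 with bounds (-inf, 22): OK
  at node 9 with bounds (-inf, 15): OK
  at node 16 with bounds (15, 22): OK
  at node 29 with bounds (22, 46): OK
  at node 42 with bounds (29, 46): OK
  at node 32 with bounds (29, 42): OK
No violation found at any node.
Result: Valid BST


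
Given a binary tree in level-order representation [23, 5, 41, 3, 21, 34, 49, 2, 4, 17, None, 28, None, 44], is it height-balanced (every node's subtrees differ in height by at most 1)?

Tree (level-order array): [23, 5, 41, 3, 21, 34, 49, 2, 4, 17, None, 28, None, 44]
Definition: a tree is height-balanced if, at every node, |h(left) - h(right)| <= 1 (empty subtree has height -1).
Bottom-up per-node check:
  node 2: h_left=-1, h_right=-1, diff=0 [OK], height=0
  node 4: h_left=-1, h_right=-1, diff=0 [OK], height=0
  node 3: h_left=0, h_right=0, diff=0 [OK], height=1
  node 17: h_left=-1, h_right=-1, diff=0 [OK], height=0
  node 21: h_left=0, h_right=-1, diff=1 [OK], height=1
  node 5: h_left=1, h_right=1, diff=0 [OK], height=2
  node 28: h_left=-1, h_right=-1, diff=0 [OK], height=0
  node 34: h_left=0, h_right=-1, diff=1 [OK], height=1
  node 44: h_left=-1, h_right=-1, diff=0 [OK], height=0
  node 49: h_left=0, h_right=-1, diff=1 [OK], height=1
  node 41: h_left=1, h_right=1, diff=0 [OK], height=2
  node 23: h_left=2, h_right=2, diff=0 [OK], height=3
All nodes satisfy the balance condition.
Result: Balanced


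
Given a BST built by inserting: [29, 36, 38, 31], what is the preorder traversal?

Tree insertion order: [29, 36, 38, 31]
Tree (level-order array): [29, None, 36, 31, 38]
Preorder traversal: [29, 36, 31, 38]


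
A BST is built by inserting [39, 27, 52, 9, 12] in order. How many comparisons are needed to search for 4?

Search path for 4: 39 -> 27 -> 9
Found: False
Comparisons: 3


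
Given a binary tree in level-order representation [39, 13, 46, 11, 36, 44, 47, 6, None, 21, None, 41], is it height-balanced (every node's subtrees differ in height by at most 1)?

Tree (level-order array): [39, 13, 46, 11, 36, 44, 47, 6, None, 21, None, 41]
Definition: a tree is height-balanced if, at every node, |h(left) - h(right)| <= 1 (empty subtree has height -1).
Bottom-up per-node check:
  node 6: h_left=-1, h_right=-1, diff=0 [OK], height=0
  node 11: h_left=0, h_right=-1, diff=1 [OK], height=1
  node 21: h_left=-1, h_right=-1, diff=0 [OK], height=0
  node 36: h_left=0, h_right=-1, diff=1 [OK], height=1
  node 13: h_left=1, h_right=1, diff=0 [OK], height=2
  node 41: h_left=-1, h_right=-1, diff=0 [OK], height=0
  node 44: h_left=0, h_right=-1, diff=1 [OK], height=1
  node 47: h_left=-1, h_right=-1, diff=0 [OK], height=0
  node 46: h_left=1, h_right=0, diff=1 [OK], height=2
  node 39: h_left=2, h_right=2, diff=0 [OK], height=3
All nodes satisfy the balance condition.
Result: Balanced


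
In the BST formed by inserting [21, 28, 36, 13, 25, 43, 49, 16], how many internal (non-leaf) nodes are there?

Tree built from: [21, 28, 36, 13, 25, 43, 49, 16]
Tree (level-order array): [21, 13, 28, None, 16, 25, 36, None, None, None, None, None, 43, None, 49]
Rule: An internal node has at least one child.
Per-node child counts:
  node 21: 2 child(ren)
  node 13: 1 child(ren)
  node 16: 0 child(ren)
  node 28: 2 child(ren)
  node 25: 0 child(ren)
  node 36: 1 child(ren)
  node 43: 1 child(ren)
  node 49: 0 child(ren)
Matching nodes: [21, 13, 28, 36, 43]
Count of internal (non-leaf) nodes: 5


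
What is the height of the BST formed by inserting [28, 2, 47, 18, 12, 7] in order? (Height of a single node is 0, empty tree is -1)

Insertion order: [28, 2, 47, 18, 12, 7]
Tree (level-order array): [28, 2, 47, None, 18, None, None, 12, None, 7]
Compute height bottom-up (empty subtree = -1):
  height(7) = 1 + max(-1, -1) = 0
  height(12) = 1 + max(0, -1) = 1
  height(18) = 1 + max(1, -1) = 2
  height(2) = 1 + max(-1, 2) = 3
  height(47) = 1 + max(-1, -1) = 0
  height(28) = 1 + max(3, 0) = 4
Height = 4


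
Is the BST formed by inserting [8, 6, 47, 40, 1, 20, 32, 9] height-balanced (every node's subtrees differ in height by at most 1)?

Tree (level-order array): [8, 6, 47, 1, None, 40, None, None, None, 20, None, 9, 32]
Definition: a tree is height-balanced if, at every node, |h(left) - h(right)| <= 1 (empty subtree has height -1).
Bottom-up per-node check:
  node 1: h_left=-1, h_right=-1, diff=0 [OK], height=0
  node 6: h_left=0, h_right=-1, diff=1 [OK], height=1
  node 9: h_left=-1, h_right=-1, diff=0 [OK], height=0
  node 32: h_left=-1, h_right=-1, diff=0 [OK], height=0
  node 20: h_left=0, h_right=0, diff=0 [OK], height=1
  node 40: h_left=1, h_right=-1, diff=2 [FAIL (|1--1|=2 > 1)], height=2
  node 47: h_left=2, h_right=-1, diff=3 [FAIL (|2--1|=3 > 1)], height=3
  node 8: h_left=1, h_right=3, diff=2 [FAIL (|1-3|=2 > 1)], height=4
Node 40 violates the condition: |1 - -1| = 2 > 1.
Result: Not balanced


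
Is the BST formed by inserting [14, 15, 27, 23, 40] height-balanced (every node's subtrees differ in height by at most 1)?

Tree (level-order array): [14, None, 15, None, 27, 23, 40]
Definition: a tree is height-balanced if, at every node, |h(left) - h(right)| <= 1 (empty subtree has height -1).
Bottom-up per-node check:
  node 23: h_left=-1, h_right=-1, diff=0 [OK], height=0
  node 40: h_left=-1, h_right=-1, diff=0 [OK], height=0
  node 27: h_left=0, h_right=0, diff=0 [OK], height=1
  node 15: h_left=-1, h_right=1, diff=2 [FAIL (|-1-1|=2 > 1)], height=2
  node 14: h_left=-1, h_right=2, diff=3 [FAIL (|-1-2|=3 > 1)], height=3
Node 15 violates the condition: |-1 - 1| = 2 > 1.
Result: Not balanced


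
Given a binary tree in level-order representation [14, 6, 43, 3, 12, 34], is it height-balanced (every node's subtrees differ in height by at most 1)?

Tree (level-order array): [14, 6, 43, 3, 12, 34]
Definition: a tree is height-balanced if, at every node, |h(left) - h(right)| <= 1 (empty subtree has height -1).
Bottom-up per-node check:
  node 3: h_left=-1, h_right=-1, diff=0 [OK], height=0
  node 12: h_left=-1, h_right=-1, diff=0 [OK], height=0
  node 6: h_left=0, h_right=0, diff=0 [OK], height=1
  node 34: h_left=-1, h_right=-1, diff=0 [OK], height=0
  node 43: h_left=0, h_right=-1, diff=1 [OK], height=1
  node 14: h_left=1, h_right=1, diff=0 [OK], height=2
All nodes satisfy the balance condition.
Result: Balanced


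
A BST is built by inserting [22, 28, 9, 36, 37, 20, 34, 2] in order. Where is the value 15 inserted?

Starting tree (level order): [22, 9, 28, 2, 20, None, 36, None, None, None, None, 34, 37]
Insertion path: 22 -> 9 -> 20
Result: insert 15 as left child of 20
Final tree (level order): [22, 9, 28, 2, 20, None, 36, None, None, 15, None, 34, 37]


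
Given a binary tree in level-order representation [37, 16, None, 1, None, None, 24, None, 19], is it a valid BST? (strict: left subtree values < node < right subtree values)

Level-order array: [37, 16, None, 1, None, None, 24, None, 19]
Validate using subtree bounds (lo, hi): at each node, require lo < value < hi,
then recurse left with hi=value and right with lo=value.
Preorder trace (stopping at first violation):
  at node 37 with bounds (-inf, +inf): OK
  at node 16 with bounds (-inf, 37): OK
  at node 1 with bounds (-inf, 16): OK
  at node 24 with bounds (1, 16): VIOLATION
Node 24 violates its bound: not (1 < 24 < 16).
Result: Not a valid BST


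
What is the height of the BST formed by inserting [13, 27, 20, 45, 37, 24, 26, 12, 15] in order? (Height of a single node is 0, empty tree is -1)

Insertion order: [13, 27, 20, 45, 37, 24, 26, 12, 15]
Tree (level-order array): [13, 12, 27, None, None, 20, 45, 15, 24, 37, None, None, None, None, 26]
Compute height bottom-up (empty subtree = -1):
  height(12) = 1 + max(-1, -1) = 0
  height(15) = 1 + max(-1, -1) = 0
  height(26) = 1 + max(-1, -1) = 0
  height(24) = 1 + max(-1, 0) = 1
  height(20) = 1 + max(0, 1) = 2
  height(37) = 1 + max(-1, -1) = 0
  height(45) = 1 + max(0, -1) = 1
  height(27) = 1 + max(2, 1) = 3
  height(13) = 1 + max(0, 3) = 4
Height = 4


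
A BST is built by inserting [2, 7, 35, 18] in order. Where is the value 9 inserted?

Starting tree (level order): [2, None, 7, None, 35, 18]
Insertion path: 2 -> 7 -> 35 -> 18
Result: insert 9 as left child of 18
Final tree (level order): [2, None, 7, None, 35, 18, None, 9]


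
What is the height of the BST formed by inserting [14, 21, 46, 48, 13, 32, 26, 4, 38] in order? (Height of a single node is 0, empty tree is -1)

Insertion order: [14, 21, 46, 48, 13, 32, 26, 4, 38]
Tree (level-order array): [14, 13, 21, 4, None, None, 46, None, None, 32, 48, 26, 38]
Compute height bottom-up (empty subtree = -1):
  height(4) = 1 + max(-1, -1) = 0
  height(13) = 1 + max(0, -1) = 1
  height(26) = 1 + max(-1, -1) = 0
  height(38) = 1 + max(-1, -1) = 0
  height(32) = 1 + max(0, 0) = 1
  height(48) = 1 + max(-1, -1) = 0
  height(46) = 1 + max(1, 0) = 2
  height(21) = 1 + max(-1, 2) = 3
  height(14) = 1 + max(1, 3) = 4
Height = 4


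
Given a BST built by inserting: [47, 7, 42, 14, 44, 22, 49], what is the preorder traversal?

Tree insertion order: [47, 7, 42, 14, 44, 22, 49]
Tree (level-order array): [47, 7, 49, None, 42, None, None, 14, 44, None, 22]
Preorder traversal: [47, 7, 42, 14, 22, 44, 49]


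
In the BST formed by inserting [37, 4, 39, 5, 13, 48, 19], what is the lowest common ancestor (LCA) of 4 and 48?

Tree insertion order: [37, 4, 39, 5, 13, 48, 19]
Tree (level-order array): [37, 4, 39, None, 5, None, 48, None, 13, None, None, None, 19]
In a BST, the LCA of p=4, q=48 is the first node v on the
root-to-leaf path with p <= v <= q (go left if both < v, right if both > v).
Walk from root:
  at 37: 4 <= 37 <= 48, this is the LCA
LCA = 37


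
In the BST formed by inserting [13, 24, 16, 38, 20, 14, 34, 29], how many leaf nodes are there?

Tree built from: [13, 24, 16, 38, 20, 14, 34, 29]
Tree (level-order array): [13, None, 24, 16, 38, 14, 20, 34, None, None, None, None, None, 29]
Rule: A leaf has 0 children.
Per-node child counts:
  node 13: 1 child(ren)
  node 24: 2 child(ren)
  node 16: 2 child(ren)
  node 14: 0 child(ren)
  node 20: 0 child(ren)
  node 38: 1 child(ren)
  node 34: 1 child(ren)
  node 29: 0 child(ren)
Matching nodes: [14, 20, 29]
Count of leaf nodes: 3


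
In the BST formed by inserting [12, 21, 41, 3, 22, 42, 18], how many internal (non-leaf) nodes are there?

Tree built from: [12, 21, 41, 3, 22, 42, 18]
Tree (level-order array): [12, 3, 21, None, None, 18, 41, None, None, 22, 42]
Rule: An internal node has at least one child.
Per-node child counts:
  node 12: 2 child(ren)
  node 3: 0 child(ren)
  node 21: 2 child(ren)
  node 18: 0 child(ren)
  node 41: 2 child(ren)
  node 22: 0 child(ren)
  node 42: 0 child(ren)
Matching nodes: [12, 21, 41]
Count of internal (non-leaf) nodes: 3


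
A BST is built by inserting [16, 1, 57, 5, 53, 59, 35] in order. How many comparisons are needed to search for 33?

Search path for 33: 16 -> 57 -> 53 -> 35
Found: False
Comparisons: 4


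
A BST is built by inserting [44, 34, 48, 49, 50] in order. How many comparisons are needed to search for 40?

Search path for 40: 44 -> 34
Found: False
Comparisons: 2


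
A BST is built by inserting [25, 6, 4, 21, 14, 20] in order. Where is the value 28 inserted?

Starting tree (level order): [25, 6, None, 4, 21, None, None, 14, None, None, 20]
Insertion path: 25
Result: insert 28 as right child of 25
Final tree (level order): [25, 6, 28, 4, 21, None, None, None, None, 14, None, None, 20]


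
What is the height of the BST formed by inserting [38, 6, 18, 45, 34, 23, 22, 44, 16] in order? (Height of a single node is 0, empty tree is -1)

Insertion order: [38, 6, 18, 45, 34, 23, 22, 44, 16]
Tree (level-order array): [38, 6, 45, None, 18, 44, None, 16, 34, None, None, None, None, 23, None, 22]
Compute height bottom-up (empty subtree = -1):
  height(16) = 1 + max(-1, -1) = 0
  height(22) = 1 + max(-1, -1) = 0
  height(23) = 1 + max(0, -1) = 1
  height(34) = 1 + max(1, -1) = 2
  height(18) = 1 + max(0, 2) = 3
  height(6) = 1 + max(-1, 3) = 4
  height(44) = 1 + max(-1, -1) = 0
  height(45) = 1 + max(0, -1) = 1
  height(38) = 1 + max(4, 1) = 5
Height = 5


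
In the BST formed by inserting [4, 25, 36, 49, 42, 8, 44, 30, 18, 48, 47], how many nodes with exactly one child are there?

Tree built from: [4, 25, 36, 49, 42, 8, 44, 30, 18, 48, 47]
Tree (level-order array): [4, None, 25, 8, 36, None, 18, 30, 49, None, None, None, None, 42, None, None, 44, None, 48, 47]
Rule: These are nodes with exactly 1 non-null child.
Per-node child counts:
  node 4: 1 child(ren)
  node 25: 2 child(ren)
  node 8: 1 child(ren)
  node 18: 0 child(ren)
  node 36: 2 child(ren)
  node 30: 0 child(ren)
  node 49: 1 child(ren)
  node 42: 1 child(ren)
  node 44: 1 child(ren)
  node 48: 1 child(ren)
  node 47: 0 child(ren)
Matching nodes: [4, 8, 49, 42, 44, 48]
Count of nodes with exactly one child: 6


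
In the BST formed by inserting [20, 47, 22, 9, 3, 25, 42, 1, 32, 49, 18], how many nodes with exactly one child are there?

Tree built from: [20, 47, 22, 9, 3, 25, 42, 1, 32, 49, 18]
Tree (level-order array): [20, 9, 47, 3, 18, 22, 49, 1, None, None, None, None, 25, None, None, None, None, None, 42, 32]
Rule: These are nodes with exactly 1 non-null child.
Per-node child counts:
  node 20: 2 child(ren)
  node 9: 2 child(ren)
  node 3: 1 child(ren)
  node 1: 0 child(ren)
  node 18: 0 child(ren)
  node 47: 2 child(ren)
  node 22: 1 child(ren)
  node 25: 1 child(ren)
  node 42: 1 child(ren)
  node 32: 0 child(ren)
  node 49: 0 child(ren)
Matching nodes: [3, 22, 25, 42]
Count of nodes with exactly one child: 4


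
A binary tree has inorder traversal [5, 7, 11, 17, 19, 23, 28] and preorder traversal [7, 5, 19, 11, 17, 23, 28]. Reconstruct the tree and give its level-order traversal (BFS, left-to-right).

Inorder:  [5, 7, 11, 17, 19, 23, 28]
Preorder: [7, 5, 19, 11, 17, 23, 28]
Algorithm: preorder visits root first, so consume preorder in order;
for each root, split the current inorder slice at that value into
left-subtree inorder and right-subtree inorder, then recurse.
Recursive splits:
  root=7; inorder splits into left=[5], right=[11, 17, 19, 23, 28]
  root=5; inorder splits into left=[], right=[]
  root=19; inorder splits into left=[11, 17], right=[23, 28]
  root=11; inorder splits into left=[], right=[17]
  root=17; inorder splits into left=[], right=[]
  root=23; inorder splits into left=[], right=[28]
  root=28; inorder splits into left=[], right=[]
Reconstructed level-order: [7, 5, 19, 11, 23, 17, 28]


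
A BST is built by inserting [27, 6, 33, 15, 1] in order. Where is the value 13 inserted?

Starting tree (level order): [27, 6, 33, 1, 15]
Insertion path: 27 -> 6 -> 15
Result: insert 13 as left child of 15
Final tree (level order): [27, 6, 33, 1, 15, None, None, None, None, 13]


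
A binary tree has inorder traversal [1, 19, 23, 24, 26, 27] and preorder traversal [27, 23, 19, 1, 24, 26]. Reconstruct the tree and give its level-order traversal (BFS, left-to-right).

Inorder:  [1, 19, 23, 24, 26, 27]
Preorder: [27, 23, 19, 1, 24, 26]
Algorithm: preorder visits root first, so consume preorder in order;
for each root, split the current inorder slice at that value into
left-subtree inorder and right-subtree inorder, then recurse.
Recursive splits:
  root=27; inorder splits into left=[1, 19, 23, 24, 26], right=[]
  root=23; inorder splits into left=[1, 19], right=[24, 26]
  root=19; inorder splits into left=[1], right=[]
  root=1; inorder splits into left=[], right=[]
  root=24; inorder splits into left=[], right=[26]
  root=26; inorder splits into left=[], right=[]
Reconstructed level-order: [27, 23, 19, 24, 1, 26]


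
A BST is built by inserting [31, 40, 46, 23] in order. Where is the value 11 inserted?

Starting tree (level order): [31, 23, 40, None, None, None, 46]
Insertion path: 31 -> 23
Result: insert 11 as left child of 23
Final tree (level order): [31, 23, 40, 11, None, None, 46]


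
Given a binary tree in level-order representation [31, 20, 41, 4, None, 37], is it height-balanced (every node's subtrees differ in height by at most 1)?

Tree (level-order array): [31, 20, 41, 4, None, 37]
Definition: a tree is height-balanced if, at every node, |h(left) - h(right)| <= 1 (empty subtree has height -1).
Bottom-up per-node check:
  node 4: h_left=-1, h_right=-1, diff=0 [OK], height=0
  node 20: h_left=0, h_right=-1, diff=1 [OK], height=1
  node 37: h_left=-1, h_right=-1, diff=0 [OK], height=0
  node 41: h_left=0, h_right=-1, diff=1 [OK], height=1
  node 31: h_left=1, h_right=1, diff=0 [OK], height=2
All nodes satisfy the balance condition.
Result: Balanced


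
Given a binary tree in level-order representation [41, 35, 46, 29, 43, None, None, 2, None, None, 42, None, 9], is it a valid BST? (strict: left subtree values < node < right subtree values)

Level-order array: [41, 35, 46, 29, 43, None, None, 2, None, None, 42, None, 9]
Validate using subtree bounds (lo, hi): at each node, require lo < value < hi,
then recurse left with hi=value and right with lo=value.
Preorder trace (stopping at first violation):
  at node 41 with bounds (-inf, +inf): OK
  at node 35 with bounds (-inf, 41): OK
  at node 29 with bounds (-inf, 35): OK
  at node 2 with bounds (-inf, 29): OK
  at node 9 with bounds (2, 29): OK
  at node 43 with bounds (35, 41): VIOLATION
Node 43 violates its bound: not (35 < 43 < 41).
Result: Not a valid BST


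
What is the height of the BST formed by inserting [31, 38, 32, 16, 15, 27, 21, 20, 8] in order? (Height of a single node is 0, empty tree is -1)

Insertion order: [31, 38, 32, 16, 15, 27, 21, 20, 8]
Tree (level-order array): [31, 16, 38, 15, 27, 32, None, 8, None, 21, None, None, None, None, None, 20]
Compute height bottom-up (empty subtree = -1):
  height(8) = 1 + max(-1, -1) = 0
  height(15) = 1 + max(0, -1) = 1
  height(20) = 1 + max(-1, -1) = 0
  height(21) = 1 + max(0, -1) = 1
  height(27) = 1 + max(1, -1) = 2
  height(16) = 1 + max(1, 2) = 3
  height(32) = 1 + max(-1, -1) = 0
  height(38) = 1 + max(0, -1) = 1
  height(31) = 1 + max(3, 1) = 4
Height = 4


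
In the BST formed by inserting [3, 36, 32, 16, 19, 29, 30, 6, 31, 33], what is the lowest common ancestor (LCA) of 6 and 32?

Tree insertion order: [3, 36, 32, 16, 19, 29, 30, 6, 31, 33]
Tree (level-order array): [3, None, 36, 32, None, 16, 33, 6, 19, None, None, None, None, None, 29, None, 30, None, 31]
In a BST, the LCA of p=6, q=32 is the first node v on the
root-to-leaf path with p <= v <= q (go left if both < v, right if both > v).
Walk from root:
  at 3: both 6 and 32 > 3, go right
  at 36: both 6 and 32 < 36, go left
  at 32: 6 <= 32 <= 32, this is the LCA
LCA = 32


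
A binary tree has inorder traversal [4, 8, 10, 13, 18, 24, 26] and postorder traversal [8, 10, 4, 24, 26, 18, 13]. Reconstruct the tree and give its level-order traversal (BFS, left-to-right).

Inorder:   [4, 8, 10, 13, 18, 24, 26]
Postorder: [8, 10, 4, 24, 26, 18, 13]
Algorithm: postorder visits root last, so walk postorder right-to-left;
each value is the root of the current inorder slice — split it at that
value, recurse on the right subtree first, then the left.
Recursive splits:
  root=13; inorder splits into left=[4, 8, 10], right=[18, 24, 26]
  root=18; inorder splits into left=[], right=[24, 26]
  root=26; inorder splits into left=[24], right=[]
  root=24; inorder splits into left=[], right=[]
  root=4; inorder splits into left=[], right=[8, 10]
  root=10; inorder splits into left=[8], right=[]
  root=8; inorder splits into left=[], right=[]
Reconstructed level-order: [13, 4, 18, 10, 26, 8, 24]


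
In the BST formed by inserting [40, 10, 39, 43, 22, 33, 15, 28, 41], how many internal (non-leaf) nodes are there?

Tree built from: [40, 10, 39, 43, 22, 33, 15, 28, 41]
Tree (level-order array): [40, 10, 43, None, 39, 41, None, 22, None, None, None, 15, 33, None, None, 28]
Rule: An internal node has at least one child.
Per-node child counts:
  node 40: 2 child(ren)
  node 10: 1 child(ren)
  node 39: 1 child(ren)
  node 22: 2 child(ren)
  node 15: 0 child(ren)
  node 33: 1 child(ren)
  node 28: 0 child(ren)
  node 43: 1 child(ren)
  node 41: 0 child(ren)
Matching nodes: [40, 10, 39, 22, 33, 43]
Count of internal (non-leaf) nodes: 6


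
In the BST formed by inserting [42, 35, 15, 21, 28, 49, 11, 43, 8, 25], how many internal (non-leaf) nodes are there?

Tree built from: [42, 35, 15, 21, 28, 49, 11, 43, 8, 25]
Tree (level-order array): [42, 35, 49, 15, None, 43, None, 11, 21, None, None, 8, None, None, 28, None, None, 25]
Rule: An internal node has at least one child.
Per-node child counts:
  node 42: 2 child(ren)
  node 35: 1 child(ren)
  node 15: 2 child(ren)
  node 11: 1 child(ren)
  node 8: 0 child(ren)
  node 21: 1 child(ren)
  node 28: 1 child(ren)
  node 25: 0 child(ren)
  node 49: 1 child(ren)
  node 43: 0 child(ren)
Matching nodes: [42, 35, 15, 11, 21, 28, 49]
Count of internal (non-leaf) nodes: 7


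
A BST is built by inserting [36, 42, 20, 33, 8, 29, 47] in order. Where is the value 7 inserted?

Starting tree (level order): [36, 20, 42, 8, 33, None, 47, None, None, 29]
Insertion path: 36 -> 20 -> 8
Result: insert 7 as left child of 8
Final tree (level order): [36, 20, 42, 8, 33, None, 47, 7, None, 29]


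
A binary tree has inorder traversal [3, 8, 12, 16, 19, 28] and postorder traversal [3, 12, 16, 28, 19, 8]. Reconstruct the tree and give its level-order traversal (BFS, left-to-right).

Inorder:   [3, 8, 12, 16, 19, 28]
Postorder: [3, 12, 16, 28, 19, 8]
Algorithm: postorder visits root last, so walk postorder right-to-left;
each value is the root of the current inorder slice — split it at that
value, recurse on the right subtree first, then the left.
Recursive splits:
  root=8; inorder splits into left=[3], right=[12, 16, 19, 28]
  root=19; inorder splits into left=[12, 16], right=[28]
  root=28; inorder splits into left=[], right=[]
  root=16; inorder splits into left=[12], right=[]
  root=12; inorder splits into left=[], right=[]
  root=3; inorder splits into left=[], right=[]
Reconstructed level-order: [8, 3, 19, 16, 28, 12]


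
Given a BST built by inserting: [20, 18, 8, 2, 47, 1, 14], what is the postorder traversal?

Tree insertion order: [20, 18, 8, 2, 47, 1, 14]
Tree (level-order array): [20, 18, 47, 8, None, None, None, 2, 14, 1]
Postorder traversal: [1, 2, 14, 8, 18, 47, 20]


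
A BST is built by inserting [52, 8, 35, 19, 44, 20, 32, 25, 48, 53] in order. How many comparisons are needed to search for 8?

Search path for 8: 52 -> 8
Found: True
Comparisons: 2


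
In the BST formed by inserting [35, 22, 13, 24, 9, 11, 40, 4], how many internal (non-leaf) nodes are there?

Tree built from: [35, 22, 13, 24, 9, 11, 40, 4]
Tree (level-order array): [35, 22, 40, 13, 24, None, None, 9, None, None, None, 4, 11]
Rule: An internal node has at least one child.
Per-node child counts:
  node 35: 2 child(ren)
  node 22: 2 child(ren)
  node 13: 1 child(ren)
  node 9: 2 child(ren)
  node 4: 0 child(ren)
  node 11: 0 child(ren)
  node 24: 0 child(ren)
  node 40: 0 child(ren)
Matching nodes: [35, 22, 13, 9]
Count of internal (non-leaf) nodes: 4


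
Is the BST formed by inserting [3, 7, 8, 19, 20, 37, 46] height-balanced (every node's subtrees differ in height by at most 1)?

Tree (level-order array): [3, None, 7, None, 8, None, 19, None, 20, None, 37, None, 46]
Definition: a tree is height-balanced if, at every node, |h(left) - h(right)| <= 1 (empty subtree has height -1).
Bottom-up per-node check:
  node 46: h_left=-1, h_right=-1, diff=0 [OK], height=0
  node 37: h_left=-1, h_right=0, diff=1 [OK], height=1
  node 20: h_left=-1, h_right=1, diff=2 [FAIL (|-1-1|=2 > 1)], height=2
  node 19: h_left=-1, h_right=2, diff=3 [FAIL (|-1-2|=3 > 1)], height=3
  node 8: h_left=-1, h_right=3, diff=4 [FAIL (|-1-3|=4 > 1)], height=4
  node 7: h_left=-1, h_right=4, diff=5 [FAIL (|-1-4|=5 > 1)], height=5
  node 3: h_left=-1, h_right=5, diff=6 [FAIL (|-1-5|=6 > 1)], height=6
Node 20 violates the condition: |-1 - 1| = 2 > 1.
Result: Not balanced


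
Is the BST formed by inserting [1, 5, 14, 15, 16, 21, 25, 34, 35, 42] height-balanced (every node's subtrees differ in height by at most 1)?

Tree (level-order array): [1, None, 5, None, 14, None, 15, None, 16, None, 21, None, 25, None, 34, None, 35, None, 42]
Definition: a tree is height-balanced if, at every node, |h(left) - h(right)| <= 1 (empty subtree has height -1).
Bottom-up per-node check:
  node 42: h_left=-1, h_right=-1, diff=0 [OK], height=0
  node 35: h_left=-1, h_right=0, diff=1 [OK], height=1
  node 34: h_left=-1, h_right=1, diff=2 [FAIL (|-1-1|=2 > 1)], height=2
  node 25: h_left=-1, h_right=2, diff=3 [FAIL (|-1-2|=3 > 1)], height=3
  node 21: h_left=-1, h_right=3, diff=4 [FAIL (|-1-3|=4 > 1)], height=4
  node 16: h_left=-1, h_right=4, diff=5 [FAIL (|-1-4|=5 > 1)], height=5
  node 15: h_left=-1, h_right=5, diff=6 [FAIL (|-1-5|=6 > 1)], height=6
  node 14: h_left=-1, h_right=6, diff=7 [FAIL (|-1-6|=7 > 1)], height=7
  node 5: h_left=-1, h_right=7, diff=8 [FAIL (|-1-7|=8 > 1)], height=8
  node 1: h_left=-1, h_right=8, diff=9 [FAIL (|-1-8|=9 > 1)], height=9
Node 34 violates the condition: |-1 - 1| = 2 > 1.
Result: Not balanced


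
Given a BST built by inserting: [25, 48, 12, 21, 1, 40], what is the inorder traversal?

Tree insertion order: [25, 48, 12, 21, 1, 40]
Tree (level-order array): [25, 12, 48, 1, 21, 40]
Inorder traversal: [1, 12, 21, 25, 40, 48]


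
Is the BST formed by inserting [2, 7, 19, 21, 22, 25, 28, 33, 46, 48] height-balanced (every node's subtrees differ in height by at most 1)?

Tree (level-order array): [2, None, 7, None, 19, None, 21, None, 22, None, 25, None, 28, None, 33, None, 46, None, 48]
Definition: a tree is height-balanced if, at every node, |h(left) - h(right)| <= 1 (empty subtree has height -1).
Bottom-up per-node check:
  node 48: h_left=-1, h_right=-1, diff=0 [OK], height=0
  node 46: h_left=-1, h_right=0, diff=1 [OK], height=1
  node 33: h_left=-1, h_right=1, diff=2 [FAIL (|-1-1|=2 > 1)], height=2
  node 28: h_left=-1, h_right=2, diff=3 [FAIL (|-1-2|=3 > 1)], height=3
  node 25: h_left=-1, h_right=3, diff=4 [FAIL (|-1-3|=4 > 1)], height=4
  node 22: h_left=-1, h_right=4, diff=5 [FAIL (|-1-4|=5 > 1)], height=5
  node 21: h_left=-1, h_right=5, diff=6 [FAIL (|-1-5|=6 > 1)], height=6
  node 19: h_left=-1, h_right=6, diff=7 [FAIL (|-1-6|=7 > 1)], height=7
  node 7: h_left=-1, h_right=7, diff=8 [FAIL (|-1-7|=8 > 1)], height=8
  node 2: h_left=-1, h_right=8, diff=9 [FAIL (|-1-8|=9 > 1)], height=9
Node 33 violates the condition: |-1 - 1| = 2 > 1.
Result: Not balanced


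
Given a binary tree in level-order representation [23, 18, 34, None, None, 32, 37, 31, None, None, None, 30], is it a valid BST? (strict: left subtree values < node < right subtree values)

Level-order array: [23, 18, 34, None, None, 32, 37, 31, None, None, None, 30]
Validate using subtree bounds (lo, hi): at each node, require lo < value < hi,
then recurse left with hi=value and right with lo=value.
Preorder trace (stopping at first violation):
  at node 23 with bounds (-inf, +inf): OK
  at node 18 with bounds (-inf, 23): OK
  at node 34 with bounds (23, +inf): OK
  at node 32 with bounds (23, 34): OK
  at node 31 with bounds (23, 32): OK
  at node 30 with bounds (23, 31): OK
  at node 37 with bounds (34, +inf): OK
No violation found at any node.
Result: Valid BST


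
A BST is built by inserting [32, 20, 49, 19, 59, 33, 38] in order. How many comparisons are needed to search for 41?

Search path for 41: 32 -> 49 -> 33 -> 38
Found: False
Comparisons: 4


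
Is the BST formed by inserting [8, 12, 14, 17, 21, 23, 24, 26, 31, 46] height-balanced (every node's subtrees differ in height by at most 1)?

Tree (level-order array): [8, None, 12, None, 14, None, 17, None, 21, None, 23, None, 24, None, 26, None, 31, None, 46]
Definition: a tree is height-balanced if, at every node, |h(left) - h(right)| <= 1 (empty subtree has height -1).
Bottom-up per-node check:
  node 46: h_left=-1, h_right=-1, diff=0 [OK], height=0
  node 31: h_left=-1, h_right=0, diff=1 [OK], height=1
  node 26: h_left=-1, h_right=1, diff=2 [FAIL (|-1-1|=2 > 1)], height=2
  node 24: h_left=-1, h_right=2, diff=3 [FAIL (|-1-2|=3 > 1)], height=3
  node 23: h_left=-1, h_right=3, diff=4 [FAIL (|-1-3|=4 > 1)], height=4
  node 21: h_left=-1, h_right=4, diff=5 [FAIL (|-1-4|=5 > 1)], height=5
  node 17: h_left=-1, h_right=5, diff=6 [FAIL (|-1-5|=6 > 1)], height=6
  node 14: h_left=-1, h_right=6, diff=7 [FAIL (|-1-6|=7 > 1)], height=7
  node 12: h_left=-1, h_right=7, diff=8 [FAIL (|-1-7|=8 > 1)], height=8
  node 8: h_left=-1, h_right=8, diff=9 [FAIL (|-1-8|=9 > 1)], height=9
Node 26 violates the condition: |-1 - 1| = 2 > 1.
Result: Not balanced


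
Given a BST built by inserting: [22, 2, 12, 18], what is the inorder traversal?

Tree insertion order: [22, 2, 12, 18]
Tree (level-order array): [22, 2, None, None, 12, None, 18]
Inorder traversal: [2, 12, 18, 22]


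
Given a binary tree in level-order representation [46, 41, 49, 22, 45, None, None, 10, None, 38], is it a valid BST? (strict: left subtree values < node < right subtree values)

Level-order array: [46, 41, 49, 22, 45, None, None, 10, None, 38]
Validate using subtree bounds (lo, hi): at each node, require lo < value < hi,
then recurse left with hi=value and right with lo=value.
Preorder trace (stopping at first violation):
  at node 46 with bounds (-inf, +inf): OK
  at node 41 with bounds (-inf, 46): OK
  at node 22 with bounds (-inf, 41): OK
  at node 10 with bounds (-inf, 22): OK
  at node 45 with bounds (41, 46): OK
  at node 38 with bounds (41, 45): VIOLATION
Node 38 violates its bound: not (41 < 38 < 45).
Result: Not a valid BST


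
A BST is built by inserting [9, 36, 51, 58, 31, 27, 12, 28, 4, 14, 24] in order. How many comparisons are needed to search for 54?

Search path for 54: 9 -> 36 -> 51 -> 58
Found: False
Comparisons: 4


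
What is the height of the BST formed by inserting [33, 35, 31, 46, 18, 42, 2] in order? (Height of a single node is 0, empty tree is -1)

Insertion order: [33, 35, 31, 46, 18, 42, 2]
Tree (level-order array): [33, 31, 35, 18, None, None, 46, 2, None, 42]
Compute height bottom-up (empty subtree = -1):
  height(2) = 1 + max(-1, -1) = 0
  height(18) = 1 + max(0, -1) = 1
  height(31) = 1 + max(1, -1) = 2
  height(42) = 1 + max(-1, -1) = 0
  height(46) = 1 + max(0, -1) = 1
  height(35) = 1 + max(-1, 1) = 2
  height(33) = 1 + max(2, 2) = 3
Height = 3


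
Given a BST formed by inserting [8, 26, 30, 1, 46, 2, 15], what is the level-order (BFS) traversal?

Tree insertion order: [8, 26, 30, 1, 46, 2, 15]
Tree (level-order array): [8, 1, 26, None, 2, 15, 30, None, None, None, None, None, 46]
BFS from the root, enqueuing left then right child of each popped node:
  queue [8] -> pop 8, enqueue [1, 26], visited so far: [8]
  queue [1, 26] -> pop 1, enqueue [2], visited so far: [8, 1]
  queue [26, 2] -> pop 26, enqueue [15, 30], visited so far: [8, 1, 26]
  queue [2, 15, 30] -> pop 2, enqueue [none], visited so far: [8, 1, 26, 2]
  queue [15, 30] -> pop 15, enqueue [none], visited so far: [8, 1, 26, 2, 15]
  queue [30] -> pop 30, enqueue [46], visited so far: [8, 1, 26, 2, 15, 30]
  queue [46] -> pop 46, enqueue [none], visited so far: [8, 1, 26, 2, 15, 30, 46]
Result: [8, 1, 26, 2, 15, 30, 46]


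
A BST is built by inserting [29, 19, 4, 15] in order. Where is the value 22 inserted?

Starting tree (level order): [29, 19, None, 4, None, None, 15]
Insertion path: 29 -> 19
Result: insert 22 as right child of 19
Final tree (level order): [29, 19, None, 4, 22, None, 15]


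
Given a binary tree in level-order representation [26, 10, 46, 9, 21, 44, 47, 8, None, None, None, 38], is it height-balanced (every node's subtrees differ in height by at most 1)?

Tree (level-order array): [26, 10, 46, 9, 21, 44, 47, 8, None, None, None, 38]
Definition: a tree is height-balanced if, at every node, |h(left) - h(right)| <= 1 (empty subtree has height -1).
Bottom-up per-node check:
  node 8: h_left=-1, h_right=-1, diff=0 [OK], height=0
  node 9: h_left=0, h_right=-1, diff=1 [OK], height=1
  node 21: h_left=-1, h_right=-1, diff=0 [OK], height=0
  node 10: h_left=1, h_right=0, diff=1 [OK], height=2
  node 38: h_left=-1, h_right=-1, diff=0 [OK], height=0
  node 44: h_left=0, h_right=-1, diff=1 [OK], height=1
  node 47: h_left=-1, h_right=-1, diff=0 [OK], height=0
  node 46: h_left=1, h_right=0, diff=1 [OK], height=2
  node 26: h_left=2, h_right=2, diff=0 [OK], height=3
All nodes satisfy the balance condition.
Result: Balanced


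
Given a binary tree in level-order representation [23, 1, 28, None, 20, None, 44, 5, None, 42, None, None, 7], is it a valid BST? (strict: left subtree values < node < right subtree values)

Level-order array: [23, 1, 28, None, 20, None, 44, 5, None, 42, None, None, 7]
Validate using subtree bounds (lo, hi): at each node, require lo < value < hi,
then recurse left with hi=value and right with lo=value.
Preorder trace (stopping at first violation):
  at node 23 with bounds (-inf, +inf): OK
  at node 1 with bounds (-inf, 23): OK
  at node 20 with bounds (1, 23): OK
  at node 5 with bounds (1, 20): OK
  at node 7 with bounds (5, 20): OK
  at node 28 with bounds (23, +inf): OK
  at node 44 with bounds (28, +inf): OK
  at node 42 with bounds (28, 44): OK
No violation found at any node.
Result: Valid BST
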